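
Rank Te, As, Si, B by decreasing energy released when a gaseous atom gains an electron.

Te, Si, As, B

B is in period 2, group 13; Si is in period 3, group 14; As is in period 4, group 15; Te is in period 5, group 16.
Atoms with high Z_eff and room in the valence shell (especially the halogens) have the most exothermic electron affinities.
A diagonal step moves right (one effect) and down (the opposite effect) at once.
As > B: period and group pull opposite ways; the across-period shift dominates (78 vs 27 kJ/mol).
Si > As: the two effects oppose for this pair; the down-group effect wins (134 vs 78 kJ/mol).
Te > Si: period and group pull opposite ways; the across-period shift dominates (190 vs 134 kJ/mol).
For reference (kJ/mol): B 27, Si 134, As 78, Te 190.
So from highest to lowest: Te > Si > As > B.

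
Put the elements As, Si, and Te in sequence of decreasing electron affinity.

EA tends to increase across a period and decrease down a group, though the pattern is less regular than for IE or radius.
A diagonal step moves right (one effect) and down (the opposite effect) at once.
Si > As: the two effects oppose for this pair; the down-group effect wins (134 vs 78 kJ/mol).
Te > Si: the two effects oppose for this pair; the across-period effect wins (190 vs 134 kJ/mol).
Tabulated electron affinity (kJ/mol): Si 134, As 78, Te 190.
So from highest to lowest: Te > Si > As.

Te, Si, As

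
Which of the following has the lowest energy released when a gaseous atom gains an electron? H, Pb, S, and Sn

H is in period 1, group 1; S is in period 3, group 16; Sn is in period 5, group 14; Pb is in period 6, group 14.
Electron affinity generally becomes more exothermic across a period toward the halogens and less exothermic down a group.
Here both period and group differ, so the two effects have to be weighed against each other.
H > Pb: period and group pull opposite ways; the down-group shift dominates (73 vs 35 kJ/mol).
Sn > H: period and group pull opposite ways; the across-period shift dominates (107 vs 73 kJ/mol).
S > Sn: relative to Sn, both the across-period and down-group shifts push S's electron affinity up.
Approximate values (kJ/mol): H 73, S 200, Sn 107, Pb 35.
The lowest energy released when a gaseous atom gains an electron among these belongs to Pb.

Pb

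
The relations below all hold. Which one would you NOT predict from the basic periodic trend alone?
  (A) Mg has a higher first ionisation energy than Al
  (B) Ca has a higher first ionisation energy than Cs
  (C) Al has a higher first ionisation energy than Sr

The general trend: first ionisation energy increases across a period and decreases down a group.
(A) Mg (period 3, group 2) vs Al (period 3, group 13): the stated order contradicts the simple trend.
(B) Ca (period 4, group 2) vs Cs (period 6, group 1): the stated order agrees with the simple trend.
(C) Al (period 3, group 13) vs Sr (period 5, group 2): the stated order agrees with the simple trend.
The exception is (A): Al's single 3p electron is easier to remove than one from Mg's filled 3s².

(A)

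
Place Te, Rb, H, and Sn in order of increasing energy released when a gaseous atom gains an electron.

Rb < H < Sn < Te

H is in period 1, group 1; Rb is in period 5, group 1; Sn is in period 5, group 14; Te is in period 5, group 16.
Electron affinity generally becomes more exothermic across a period toward the halogens and less exothermic down a group.
Here both period and group differ, so the two effects have to be weighed against each other.
H > Rb: they share group 1; the group trend gives H the larger value.
Sn > H: period and group pull opposite ways; the across-period shift dominates (107 vs 73 kJ/mol).
Te > Sn: Te lies to the right of Sn in period 5, so the across-period effect alone puts Te higher.
Tabulated electron affinity (kJ/mol): H 73, Rb 47, Sn 107, Te 190.
So from lowest to highest: Rb < H < Sn < Te.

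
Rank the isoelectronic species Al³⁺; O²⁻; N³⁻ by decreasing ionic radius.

All of these have 10 electrons, so size is governed by nuclear charge alone: the more protons, the stronger the pull on the same electron cloud, and the smaller the ion.
Nuclear charges: Al³⁺ (Z=13), O²⁻ (Z=8), N³⁻ (Z=7).
Largest to smallest: N³⁻ > O²⁻ > Al³⁺.

N³⁻, O²⁻, Al³⁺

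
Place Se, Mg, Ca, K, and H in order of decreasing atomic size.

Atomic radius shrinks across a period as nuclear charge pulls the same shell inward, and grows down a group as new shells are added.
Neither a single period nor a single group — weigh both effects.
Se > H: period and group pull opposite ways; the down-group shift dominates (116 vs 32 pm).
Mg > Se: period and group pull opposite ways; the across-period shift dominates (139 vs 116 pm).
Ca > Mg: Ca sits below Mg in group 2, so the down-group effect alone puts Ca larger.
K > Ca: both are in period 4; the period trend gives K the larger value.
For reference (pm): H 32, Mg 139, K 196, Ca 171, Se 116.
So from largest to smallest: K > Ca > Mg > Se > H.

K > Ca > Mg > Se > H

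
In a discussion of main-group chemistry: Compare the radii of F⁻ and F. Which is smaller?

Forming F⁻ adds 1 electron to F. More electron–electron repulsion in the same shell, with unchanged nuclear charge, lets the cloud expand.
An anion is larger than its parent atom: F⁻ > F.

F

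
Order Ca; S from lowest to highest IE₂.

Ca, S

The second ionization energy removes an electron from the +1 ion. For each element: Ca⁺ still has 1 valence electron; S⁺ still has 5 valence electrons.
All are still removing valence electrons, so compare the +1 ions as you would atoms: IE_2 generally rises across a period (higher Z_eff) and falls down a group (larger shell), subject to the usual subshell exceptions.
Valence configurations: Ca⁺ [Ar]4s¹, S⁺ [Ne]3s²3p³.
Tabulated IE_2 (kJ/mol): Ca 1145, S 2252.
Hence IE_2: Ca < S.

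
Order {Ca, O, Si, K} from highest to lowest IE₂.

Consider each +1 ion: Ca⁺ still has 1 valence electron; O⁺ still has 5 valence electrons; Si⁺ still has 3 valence electrons; K⁺ is the bare [Ar] core.
Usually core removal costs more than valence removal, but here the competition is close: a tightly held n=2 valence electron can cost more to remove than an n=3 core electron, so the actual values have to decide it.
Valence configurations: Ca⁺ [Ar]4s¹, O⁺ [He]2s²2p³, Si⁺ [Ne]3s²3p¹.
Tabulated IE_2 (kJ/mol): Ca 1145, O 3388, Si 1577, K 3052.
Hence IE_2: Ca < Si < K < O.

O > K > Si > Ca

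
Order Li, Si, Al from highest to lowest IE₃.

Li > Si > Al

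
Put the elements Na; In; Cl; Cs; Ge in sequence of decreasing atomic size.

Radius decreases left→right (rising Z_eff, same n) and increases top→bottom (higher n).
These span different periods and groups, so the two trends combine.
Ge > Cl: both effects reinforce here, so Ge is clearly the larger of the two.
In > Ge: both effects reinforce here, so In is clearly the larger of the two.
Na > In: period and group pull opposite ways; the across-period shift dominates (155 vs 142 pm).
Cs > Na: they share group 1; the group trend gives Cs the larger value.
For reference (pm): Na 155, Cl 99, Ge 121, In 142, Cs 232.
So from largest to smallest: Cs > Na > In > Ge > Cl.

Cs, Na, In, Ge, Cl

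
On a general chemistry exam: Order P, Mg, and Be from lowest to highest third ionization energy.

Consider each +2 ion: P²⁺ still has 3 valence electrons; Mg²⁺ is the bare [Ne] core; Be²⁺ is the bare [He] core.
Breaking into a closed-shell core is much more expensive than removing a leftover valence electron — Mg and Be have the largest IE_3 here.
Tabulated IE_3 (kJ/mol): P 2914, Mg 7733, Be 14849.
So the third ionization energies run P < Mg < Be.

P < Mg < Be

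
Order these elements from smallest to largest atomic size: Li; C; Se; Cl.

C, Cl, Se, Li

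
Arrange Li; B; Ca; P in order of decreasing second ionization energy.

Li > B > P > Ca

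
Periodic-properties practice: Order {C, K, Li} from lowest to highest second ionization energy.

IE_2 is the cost of taking one more electron from the +1 cation: C⁺ still has 3 valence electrons; K⁺ is the bare [Ar] core; Li⁺ is the bare [He] core.
Pulling an electron out of a noble-gas core costs far more than removing a remaining valence electron, so K and Li sit at the high end of IE_2.
The numbers (kJ/mol): C 2353, K 3052, Li 7298.
Overall IE_2 order: C < K < Li.

C < K < Li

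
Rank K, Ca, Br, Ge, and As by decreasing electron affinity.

Br > Ge > As > K > Ca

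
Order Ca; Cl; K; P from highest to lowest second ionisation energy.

K > Cl > P > Ca

IE_2 is the cost of taking one more electron from the +1 cation: Ca⁺ still has 1 valence electron; Cl⁺ still has 6 valence electrons; K⁺ is the bare [Ar] core; P⁺ still has 4 valence electrons.
Pulling an electron out of a noble-gas core costs far more than removing a remaining valence electron, so K sits at the high end of IE_2.
Valence configurations: Ca⁺ [Ar]4s¹, Cl⁺ [Ne]3s²3p⁴, P⁺ [Ne]3s²3p².
Tabulated IE_2 (kJ/mol): Ca 1145, Cl 2298, K 3052, P 1907.
Putting it together, IE_2: Ca < P < Cl < K.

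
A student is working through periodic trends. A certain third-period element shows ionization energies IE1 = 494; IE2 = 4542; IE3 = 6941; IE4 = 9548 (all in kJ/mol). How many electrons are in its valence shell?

1

Look for the largest jump between consecutive ionization energies: IE2/IE1 ≈ 9.2, far larger than any earlier ratio.
That jump marks the point where a core electron is being removed. So the atom has 1 valence electron.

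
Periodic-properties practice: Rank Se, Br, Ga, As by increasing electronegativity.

Ga, As, Se, Br

Ga is in period 4, group 13; As is in period 4, group 15; Se is in period 4, group 16; Br is in period 4, group 17.
Electronegativity increases across a period and decreases down a group, tracking effective nuclear charge and atomic size.
All lie in period 4, so electronegativity increases left to right.
So from lowest to highest: Ga < As < Se < Br.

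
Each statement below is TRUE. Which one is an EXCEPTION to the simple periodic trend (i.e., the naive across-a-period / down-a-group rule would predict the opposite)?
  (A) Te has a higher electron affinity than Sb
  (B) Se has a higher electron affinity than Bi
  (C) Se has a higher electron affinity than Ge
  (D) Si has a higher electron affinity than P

(D)

The general trend: electron affinity increases across a period and decreases down a group.
(A) Te (period 5, group 16) vs Sb (period 5, group 15): the stated order agrees with the simple trend.
(B) Se (period 4, group 16) vs Bi (period 6, group 15): the stated order agrees with the simple trend.
(C) Se (period 4, group 16) vs Ge (period 4, group 14): the stated order agrees with the simple trend.
(D) Si (period 3, group 14) vs P (period 3, group 15): the stated order contradicts the simple trend.
The exception is (D): adding an electron to P's half-filled 3p³ is unfavourable, so Si (3p²) has the more exothermic EA.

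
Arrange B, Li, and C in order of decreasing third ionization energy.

Li, C, B

After 2 electrons have been removed, what remains? B²⁺ still has 1 valence electron; Li²⁺ is already 1 electron into the core; C²⁺ still has 2 valence electrons.
Pulling an electron out of a noble-gas core costs far more than removing a remaining valence electron, so Li sits at the high end of IE_3.
Valence configurations: B²⁺ [He]2s¹, C²⁺ [He]2s².
Approximate IE_3 values (kJ/mol): B 3660, Li 11815, C 4620.
Hence IE_3: B < C < Li.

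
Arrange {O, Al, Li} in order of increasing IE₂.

Al < O < Li

After 1 electron has been removed, what remains? O⁺ still has 5 valence electrons; Al⁺ still has 2 valence electrons; Li⁺ is the bare [He] core.
Core electrons are held far more tightly than valence electrons, so Li tops the IE_2 order.
Valence configurations: O⁺ [He]2s²2p³, Al⁺ [Ne]3s².
Approximate IE_2 values (kJ/mol): O 3388, Al 1817, Li 7298.
So the second ionization energies run Al < O < Li.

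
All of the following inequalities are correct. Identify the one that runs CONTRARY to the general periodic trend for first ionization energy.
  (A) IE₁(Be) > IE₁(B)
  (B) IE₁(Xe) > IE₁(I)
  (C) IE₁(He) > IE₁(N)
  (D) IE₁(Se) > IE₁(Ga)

The general trend: first ionization energy increases across a period and decreases down a group.
(A) Be (period 2, group 2) vs B (period 2, group 13): the stated order contradicts the simple trend.
(B) Xe (period 5, group 18) vs I (period 5, group 17): the stated order agrees with the simple trend.
(C) He (period 1, group 18) vs N (period 2, group 15): the stated order agrees with the simple trend.
(D) Se (period 4, group 16) vs Ga (period 4, group 13): the stated order agrees with the simple trend.
The exception is (A): removing B's lone 2p electron is easier than breaking Be's filled 2s².

(A)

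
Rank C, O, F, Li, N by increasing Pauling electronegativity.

Li < C < N < O < F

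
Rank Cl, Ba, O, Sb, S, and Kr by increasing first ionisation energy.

O is in period 2, group 16; S is in period 3, group 16; Cl is in period 3, group 17; Kr is in period 4, group 18; Sb is in period 5, group 15; Ba is in period 6, group 2.
IE₁ increases left→right with effective nuclear charge and decreases top→bottom as the valence shell moves farther out.
Here both period and group differ, so the two effects have to be weighed against each other.
Sb > Ba: both effects reinforce here, so Sb is clearly the higher of the two.
S > Sb: both effects reinforce here, so S is clearly the higher of the two.
Cl > S: both are in period 3; the period trend gives Cl the larger value.
O > Cl: the two effects oppose for this pair; the down-group effect wins (1314 vs 1251 kJ/mol).
Kr > O: period and group pull opposite ways; the across-period shift dominates (1351 vs 1314 kJ/mol).
For reference (kJ/mol): O 1314, S 1000, Cl 1251, Kr 1351, Sb 831, Ba 503.
So from lowest to highest: Ba < Sb < S < Cl < O < Kr.

Ba < Sb < S < Cl < O < Kr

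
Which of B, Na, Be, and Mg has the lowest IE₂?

Mg

The second ionization energy removes an electron from the +1 ion. For each element: B⁺ still has 2 valence electrons; Na⁺ is the bare [Ne] core; Be⁺ still has 1 valence electron; Mg⁺ still has 1 valence electron.
Core electrons are held far more tightly than valence electrons, so Na tops the IE_2 order.
Valence configurations: B⁺ [He]2s², Be⁺ [He]2s¹, Mg⁺ [Ne]3s¹.
Tabulated IE_2 (kJ/mol): B 2427, Na 4562, Be 1757, Mg 1451.
Overall IE_2 order: Mg < Be < B < Na.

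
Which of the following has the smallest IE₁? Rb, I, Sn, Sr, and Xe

Removing the outermost electron gets harder across a period and easier down a group.
All lie in period 5, so first ionization energy increases left to right.
The smallest IE₁ among these belongs to Rb.

Rb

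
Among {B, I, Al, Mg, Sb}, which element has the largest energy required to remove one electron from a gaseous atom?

B is in period 2, group 13; Mg is in period 3, group 2; Al is in period 3, group 13; Sb is in period 5, group 15; I is in period 5, group 17.
IE₁ increases left→right with effective nuclear charge and decreases top→bottom as the valence shell moves farther out.
Neither a single period nor a single group — weigh both effects.
Mg > Al: this pair runs against the simple trend — see the exception note.
B > Mg: relative to Mg, both the across-period and down-group shifts push B's first ionization energy up.
Sb > B: period and group pull opposite ways; the across-period shift dominates (831 vs 801 kJ/mol).
I > Sb: I lies to the right of Sb in period 5, so the across-period effect alone puts I higher.
Note the exception: Mg has a higher first ionization energy than Al, contrary to the simple trend — Al's single 3p electron is easier to remove than one from Mg's filled 3s².
Tabulated first ionization energy (kJ/mol): B 801, Mg 738, Al 578, Sb 831, I 1008.
The largest energy required to remove one electron from a gaseous atom among these belongs to I.

I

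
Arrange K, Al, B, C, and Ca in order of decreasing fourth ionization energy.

After 3 electrons have been removed, what remains? K³⁺ is already 2 electrons into the core; Al³⁺ is the bare [Ne] core; B³⁺ is the bare [He] core; C³⁺ still has 1 valence electron; Ca³⁺ is already 1 electron into the core.
Usually core removal costs more than valence removal, but here the competition is close: a tightly held n=2 valence electron can cost more to remove than an n=3 core electron, so the actual values have to decide it.
Tabulated IE_4 (kJ/mol): K 5877, Al 11577, B 25026, C 6223, Ca 6491.
So the fourth ionization energies run K < C < Ca < Al < B.

B > Al > Ca > C > K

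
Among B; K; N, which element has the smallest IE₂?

B

Consider each +1 ion: B⁺ still has 2 valence electrons; K⁺ is the bare [Ar] core; N⁺ still has 4 valence electrons.
Breaking into a closed-shell core is much more expensive than removing a leftover valence electron — K has the largest IE_2 here.
Valence configurations: B⁺ [He]2s², N⁺ [He]2s²2p².
Approximate IE_2 values (kJ/mol): B 2427, K 3052, N 2856.
So the second ionization energies run B < N < K.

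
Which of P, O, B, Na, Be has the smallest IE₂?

Be

After 1 electron has been removed, what remains? P⁺ still has 4 valence electrons; O⁺ still has 5 valence electrons; B⁺ still has 2 valence electrons; Na⁺ is the bare [Ne] core; Be⁺ still has 1 valence electron.
Pulling an electron out of a noble-gas core costs far more than removing a remaining valence electron, so Na sits at the high end of IE_2.
Valence configurations: P⁺ [Ne]3s²3p², O⁺ [He]2s²2p³, B⁺ [He]2s², Be⁺ [He]2s¹.
The numbers (kJ/mol): P 1907, O 3388, B 2427, Na 4562, Be 1757.
Putting it together, IE_2: Be < P < B < O < Na.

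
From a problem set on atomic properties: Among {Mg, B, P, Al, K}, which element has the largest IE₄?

B

IE_4 is the cost of taking one more electron from the +3 cation: Mg³⁺ is already 1 electron into the core; B³⁺ is the bare [He] core; P³⁺ still has 2 valence electrons; Al³⁺ is the bare [Ne] core; K³⁺ is already 2 electrons into the core.
Pulling an electron out of a noble-gas core costs far more than removing a remaining valence electron, so K, Mg, Al and B sit at the high end of IE_4.
Approximate IE_4 values (kJ/mol): Mg 10543, B 25026, P 4964, Al 11577, K 5877.
Hence IE_4: P < K < Mg < Al < B.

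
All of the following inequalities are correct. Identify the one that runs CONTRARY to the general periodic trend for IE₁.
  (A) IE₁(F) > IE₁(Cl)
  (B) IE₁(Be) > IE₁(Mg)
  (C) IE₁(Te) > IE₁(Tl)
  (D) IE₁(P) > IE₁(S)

(D)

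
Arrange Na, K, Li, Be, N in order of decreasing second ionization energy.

Li, Na, K, N, Be

After 1 electron has been removed, what remains? Na⁺ is the bare [Ne] core; K⁺ is the bare [Ar] core; Li⁺ is the bare [He] core; Be⁺ still has 1 valence electron; N⁺ still has 4 valence electrons.
Core electrons are held far more tightly than valence electrons, so K, Na and Li top the IE_2 order.
Valence configurations: Be⁺ [He]2s¹, N⁺ [He]2s²2p².
Tabulated IE_2 (kJ/mol): Na 4562, K 3052, Li 7298, Be 1757, N 2856.
Hence IE_2: Be < N < K < Na < Li.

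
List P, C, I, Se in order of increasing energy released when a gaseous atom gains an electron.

P, C, Se, I

Adding an electron releases more energy for atoms nearer the top right (short of the noble gases).
These sit on a diagonal, where the across-period and down-group effects partly cancel.
C > P: the two effects oppose for this pair; the down-group effect wins (122 vs 72 kJ/mol).
Se > C: the two effects oppose for this pair; the across-period effect wins (195 vs 122 kJ/mol).
I > Se: the two effects oppose for this pair; the across-period effect wins (295 vs 195 kJ/mol).
Approximate values (kJ/mol): C 122, P 72, Se 195, I 295.
So from lowest to highest: P < C < Se < I.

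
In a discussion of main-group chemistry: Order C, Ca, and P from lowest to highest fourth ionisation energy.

P < C < Ca

After 3 electrons have been removed, what remains? C³⁺ still has 1 valence electron; Ca³⁺ is already 1 electron into the core; P³⁺ still has 2 valence electrons.
Pulling an electron out of a noble-gas core costs far more than removing a remaining valence electron, so Ca sits at the high end of IE_4.
Valence configurations: C³⁺ [He]2s¹, P³⁺ [Ne]3s².
Approximate IE_4 values (kJ/mol): C 6223, Ca 6491, P 4964.
Putting it together, IE_4: P < C < Ca.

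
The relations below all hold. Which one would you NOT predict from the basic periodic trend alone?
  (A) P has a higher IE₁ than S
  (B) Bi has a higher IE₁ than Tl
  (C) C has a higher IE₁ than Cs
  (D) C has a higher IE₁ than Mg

(A)

The general trend: IE₁ increases across a period and decreases down a group.
(A) P (period 3, group 15) vs S (period 3, group 16): the stated order contradicts the simple trend.
(B) Bi (period 6, group 15) vs Tl (period 6, group 13): the stated order agrees with the simple trend.
(C) C (period 2, group 14) vs Cs (period 6, group 1): the stated order agrees with the simple trend.
(D) C (period 2, group 14) vs Mg (period 3, group 2): the stated order agrees with the simple trend.
The exception is (A): S (3p⁴) ionizes more easily than half-filled P (3p³) because the paired 3p electron in S is pushed out by e⁻–e⁻ repulsion.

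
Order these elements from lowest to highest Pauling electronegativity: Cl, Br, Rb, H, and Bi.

H is in period 1, group 1; Cl is in period 3, group 17; Br is in period 4, group 17; Rb is in period 5, group 1; Bi is in period 6, group 15.
Atoms toward the upper right of the periodic table pull bonding electrons most strongly.
These span different periods and groups, so the two trends combine.
Bi > Rb: the two effects oppose for this pair; the across-period effect wins (2.02 vs 0.82).
H > Bi: the two effects oppose for this pair; the down-group effect wins (2.20 vs 2.02).
Br > H: the two effects oppose for this pair; the across-period effect wins (2.96 vs 2.20).
Cl > Br: they share group 17; the group trend gives Cl the larger value.
Tabulated electronegativity (Pauling): H 2.20, Cl 3.16, Br 2.96, Rb 0.82, Bi 2.02.
So from lowest to highest: Rb < Bi < H < Br < Cl.

Rb < Bi < H < Br < Cl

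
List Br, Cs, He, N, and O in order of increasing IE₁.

He is in period 1, group 18; N is in period 2, group 15; O is in period 2, group 16; Br is in period 4, group 17; Cs is in period 6, group 1.
Removing the outermost electron gets harder across a period and easier down a group.
These span different periods and groups, so the two trends combine.
Br > Cs: both effects reinforce here, so Br is clearly the higher of the two.
O > Br: period and group pull opposite ways; the down-group shift dominates (1314 vs 1140 kJ/mol).
N > O: this pair runs against the simple trend — see the exception note.
He > N: both effects reinforce here, so He is clearly the higher of the two.
Note the exception: N has a higher first ionization energy than O, contrary to the simple trend — pairing an electron in O's 2p⁴ costs repulsion energy, so O ionizes more easily than half-filled N (2p³).
For reference (kJ/mol): He 2372, N 1402, O 1314, Br 1140, Cs 376.
So from lowest to highest: Cs < Br < O < N < He.

Cs < Br < O < N < He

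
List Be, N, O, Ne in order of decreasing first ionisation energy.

Be is in period 2, group 2; N is in period 2, group 15; O is in period 2, group 16; Ne is in period 2, group 18.
Removing the outermost electron gets harder across a period and easier down a group.
All lie in period 2; the across-period trend (first ionization energy increases left to right) applies, with the exception below.
Note the exception: N has a higher first ionization energy than O, contrary to the simple trend — pairing an electron in O's 2p⁴ costs repulsion energy, so O ionizes more easily than half-filled N (2p³).
Tabulated first ionization energy (kJ/mol): Be 900, N 1402, O 1314, Ne 2081.
So from highest to lowest: Ne > N > O > Be.

Ne > N > O > Be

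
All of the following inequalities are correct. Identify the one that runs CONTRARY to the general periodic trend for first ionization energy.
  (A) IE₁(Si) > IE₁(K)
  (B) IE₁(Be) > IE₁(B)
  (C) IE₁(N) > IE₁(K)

The general trend: first ionization energy increases across a period and decreases down a group.
(A) Si (period 3, group 14) vs K (period 4, group 1): the stated order agrees with the simple trend.
(B) Be (period 2, group 2) vs B (period 2, group 13): the stated order contradicts the simple trend.
(C) N (period 2, group 15) vs K (period 4, group 1): the stated order agrees with the simple trend.
The exception is (B): removing B's lone 2p electron is easier than breaking Be's filled 2s².

(B)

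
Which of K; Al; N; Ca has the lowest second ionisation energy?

The second ionization energy removes an electron from the +1 ion. For each element: K⁺ is the bare [Ar] core; Al⁺ still has 2 valence electrons; N⁺ still has 4 valence electrons; Ca⁺ still has 1 valence electron.
Pulling an electron out of a noble-gas core costs far more than removing a remaining valence electron, so K sits at the high end of IE_2.
Valence configurations: Al⁺ [Ne]3s², N⁺ [He]2s²2p², Ca⁺ [Ar]4s¹.
Approximate IE_2 values (kJ/mol): K 3052, Al 1817, N 2856, Ca 1145.
Putting it together, IE_2: Ca < Al < N < K.

Ca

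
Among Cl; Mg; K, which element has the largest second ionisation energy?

After 1 electron has been removed, what remains? Cl⁺ still has 6 valence electrons; Mg⁺ still has 1 valence electron; K⁺ is the bare [Ar] core.
Pulling an electron out of a noble-gas core costs far more than removing a remaining valence electron, so K sits at the high end of IE_2.
Valence configurations: Cl⁺ [Ne]3s²3p⁴, Mg⁺ [Ne]3s¹.
The numbers (kJ/mol): Cl 2298, Mg 1451, K 3052.
So the second ionization energies run Mg < Cl < K.

K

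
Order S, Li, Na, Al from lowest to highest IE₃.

Al, S, Na, Li

After 2 electrons have been removed, what remains? S²⁺ still has 4 valence electrons; Li²⁺ is already 1 electron into the core; Na²⁺ is already 1 electron into the core; Al²⁺ still has 1 valence electron.
Pulling an electron out of a noble-gas core costs far more than removing a remaining valence electron, so Na and Li sit at the high end of IE_3.
Valence configurations: S²⁺ [Ne]3s²3p², Al²⁺ [Ne]3s¹.
Tabulated IE_3 (kJ/mol): S 3357, Li 11815, Na 6910, Al 2745.
Hence IE_3: Al < S < Na < Li.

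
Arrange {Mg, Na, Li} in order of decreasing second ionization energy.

Li, Na, Mg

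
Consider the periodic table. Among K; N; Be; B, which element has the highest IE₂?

The second ionization energy removes an electron from the +1 ion. For each element: K⁺ is the bare [Ar] core; N⁺ still has 4 valence electrons; Be⁺ still has 1 valence electron; B⁺ still has 2 valence electrons.
Pulling an electron out of a noble-gas core costs far more than removing a remaining valence electron, so K sits at the high end of IE_2.
Valence configurations: N⁺ [He]2s²2p², Be⁺ [He]2s¹, B⁺ [He]2s².
Tabulated IE_2 (kJ/mol): K 3052, N 2856, Be 1757, B 2427.
So the second ionization energies run Be < B < N < K.

K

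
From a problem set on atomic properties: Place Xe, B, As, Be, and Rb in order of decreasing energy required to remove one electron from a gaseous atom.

Be is in period 2, group 2; B is in period 2, group 13; As is in period 4, group 15; Rb is in period 5, group 1; Xe is in period 5, group 18.
Across a period the outer electron is held more tightly (higher IE₁); down a group it sits in a higher shell, more shielded, and comes off more easily.
These span different periods and groups, so the two trends combine.
B > Rb: both effects reinforce here, so B is clearly the higher of the two.
Be > B: this pair runs against the simple trend — see the exception note.
As > Be: the two effects oppose for this pair; the across-period effect wins (947 vs 900 kJ/mol).
Xe > As: period and group pull opposite ways; the across-period shift dominates (1170 vs 947 kJ/mol).
Note the exception: Be has a higher first ionization energy than B, contrary to the simple trend — removing B's lone 2p electron is easier than breaking Be's filled 2s².
Tabulated first ionization energy (kJ/mol): Be 900, B 801, As 947, Rb 403, Xe 1170.
So from highest to lowest: Xe > As > Be > B > Rb.

Xe > As > Be > B > Rb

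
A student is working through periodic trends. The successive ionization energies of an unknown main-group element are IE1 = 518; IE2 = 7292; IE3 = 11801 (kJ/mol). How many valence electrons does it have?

Look for the largest jump between consecutive ionization energies: IE2/IE1 ≈ 14.1, far larger than any earlier ratio.
That jump marks the point where a core electron is being removed. So the atom has 1 valence electron.

1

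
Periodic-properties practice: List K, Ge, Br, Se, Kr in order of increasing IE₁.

K, Ge, Se, Br, Kr

K is in period 4, group 1; Ge is in period 4, group 14; Se is in period 4, group 16; Br is in period 4, group 17; Kr is in period 4, group 18.
IE₁ increases left→right with effective nuclear charge and decreases top→bottom as the valence shell moves farther out.
All lie in period 4, so first ionization energy increases left to right.
So from lowest to highest: K < Ge < Se < Br < Kr.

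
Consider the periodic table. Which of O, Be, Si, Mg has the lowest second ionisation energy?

Consider each +1 ion: O⁺ still has 5 valence electrons; Be⁺ still has 1 valence electron; Si⁺ still has 3 valence electrons; Mg⁺ still has 1 valence electron.
All are still removing valence electrons, so compare the +1 ions as you would atoms: IE_2 generally rises across a period (higher Z_eff) and falls down a group (larger shell), subject to the usual subshell exceptions.
Valence configurations: O⁺ [He]2s²2p³, Be⁺ [He]2s¹, Si⁺ [Ne]3s²3p¹, Mg⁺ [Ne]3s¹.
Tabulated IE_2 (kJ/mol): O 3388, Be 1757, Si 1577, Mg 1451.
So the second ionization energies run Mg < Si < Be < O.

Mg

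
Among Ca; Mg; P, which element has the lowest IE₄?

P

Consider each +3 ion: Ca³⁺ is already 1 electron into the core; Mg³⁺ is already 1 electron into the core; P³⁺ still has 2 valence electrons.
Breaking into a closed-shell core is much more expensive than removing a leftover valence electron — Ca and Mg have the largest IE_4 here.
The numbers (kJ/mol): Ca 6491, Mg 10543, P 4964.
Hence IE_4: P < Ca < Mg.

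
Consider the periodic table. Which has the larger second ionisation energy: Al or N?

N

The second ionization energy removes an electron from the +1 ion. For each element: Al⁺ still has 2 valence electrons; N⁺ still has 4 valence electrons.
All are still removing valence electrons, so compare the +1 ions as you would atoms: IE_2 generally rises across a period (higher Z_eff) and falls down a group (larger shell), subject to the usual subshell exceptions.
Valence configurations: Al⁺ [Ne]3s², N⁺ [He]2s²2p².
Approximate IE_2 values (kJ/mol): Al 1817, N 2856.
Overall IE_2 order: Al < N.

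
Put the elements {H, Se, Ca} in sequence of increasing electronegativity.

Ca < H < Se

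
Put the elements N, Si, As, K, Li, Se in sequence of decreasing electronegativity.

N, Se, As, Si, Li, K

Li is in period 2, group 1; N is in period 2, group 15; Si is in period 3, group 14; K is in period 4, group 1; As is in period 4, group 15; Se is in period 4, group 16.
Atoms toward the upper right of the periodic table pull bonding electrons most strongly.
Neither a single period nor a single group — weigh both effects.
Li > K: Li sits above K in group 1, so the down-group effect alone puts Li higher.
Si > Li: period and group pull opposite ways; the across-period shift dominates (1.90 vs 0.98).
As > Si: period and group pull opposite ways; the across-period shift dominates (2.18 vs 1.90).
Se > As: both are in period 4; the period trend gives Se the larger value.
N > Se: the two effects oppose for this pair; the down-group effect wins (3.04 vs 2.55).
For reference (Pauling): Li 0.98, N 3.04, Si 1.90, K 0.82, As 2.18, Se 2.55.
So from highest to lowest: N > Se > As > Si > Li > K.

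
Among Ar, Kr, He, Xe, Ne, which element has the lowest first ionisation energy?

He is in period 1, group 18; Ne is in period 2, group 18; Ar is in period 3, group 18; Kr is in period 4, group 18; Xe is in period 5, group 18.
IE₁ increases left→right with effective nuclear charge and decreases top→bottom as the valence shell moves farther out.
All are in group 18, so first ionization energy increases up the group.
The lowest first ionisation energy among these belongs to Xe.

Xe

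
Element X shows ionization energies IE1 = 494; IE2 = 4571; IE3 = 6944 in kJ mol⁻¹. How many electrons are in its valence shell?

1

Look for the largest jump between consecutive ionization energies: IE2/IE1 ≈ 9.3, far larger than any earlier ratio.
That jump marks the point where a core electron is being removed. So the atom has 1 valence electron.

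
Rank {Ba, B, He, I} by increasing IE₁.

He is in period 1, group 18; B is in period 2, group 13; I is in period 5, group 17; Ba is in period 6, group 2.
IE₁ increases left→right with effective nuclear charge and decreases top→bottom as the valence shell moves farther out.
Here both period and group differ, so the two effects have to be weighed against each other.
B > Ba: both effects reinforce here, so B is clearly the higher of the two.
I > B: period and group pull opposite ways; the across-period shift dominates (1008 vs 801 kJ/mol).
He > I: both effects reinforce here, so He is clearly the higher of the two.
Tabulated first ionization energy (kJ/mol): He 2372, B 801, I 1008, Ba 503.
So from lowest to highest: Ba < B < I < He.

Ba < B < I < He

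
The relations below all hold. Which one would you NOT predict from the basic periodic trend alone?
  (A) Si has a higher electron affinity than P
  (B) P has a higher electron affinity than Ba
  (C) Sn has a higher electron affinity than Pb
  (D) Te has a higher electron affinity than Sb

(A)

The general trend: electron affinity increases across a period and decreases down a group.
(A) Si (period 3, group 14) vs P (period 3, group 15): the stated order contradicts the simple trend.
(B) P (period 3, group 15) vs Ba (period 6, group 2): the stated order agrees with the simple trend.
(C) Sn (period 5, group 14) vs Pb (period 6, group 14): the stated order agrees with the simple trend.
(D) Te (period 5, group 16) vs Sb (period 5, group 15): the stated order agrees with the simple trend.
The exception is (A): adding an electron to P's half-filled 3p³ is unfavourable, so Si (3p²) has the more exothermic EA.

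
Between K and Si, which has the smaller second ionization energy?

Si

After 1 electron has been removed, what remains? K⁺ is the bare [Ar] core; Si⁺ still has 3 valence electrons.
Core electrons are held far more tightly than valence electrons, so K tops the IE_2 order.
Tabulated IE_2 (kJ/mol): K 3052, Si 1577.
Putting it together, IE_2: Si < K.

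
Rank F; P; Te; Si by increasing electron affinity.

EA tends to increase across a period and decrease down a group, though the pattern is less regular than for IE or radius.
Here both period and group differ, so the two effects have to be weighed against each other.
Si > P: this pair runs against the simple trend — see the exception note.
Te > Si: period and group pull opposite ways; the across-period shift dominates (190 vs 134 kJ/mol).
F > Te: both effects reinforce here, so F is clearly the higher of the two.
Note the exception: Si has a higher electron affinity than P, contrary to the simple trend — adding an electron to P's half-filled 3p³ is unfavourable, so Si (3p²) has the more exothermic EA.
For reference (kJ/mol): F 328, Si 134, P 72, Te 190.
So from lowest to highest: P < Si < Te < F.

P < Si < Te < F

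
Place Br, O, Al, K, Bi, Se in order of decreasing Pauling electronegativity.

O is in period 2, group 16; Al is in period 3, group 13; K is in period 4, group 1; Se is in period 4, group 16; Br is in period 4, group 17; Bi is in period 6, group 15.
EN rises left→right (higher Z_eff, smaller atoms) and falls top→bottom (larger, more shielded atoms).
Here both period and group differ, so the two effects have to be weighed against each other.
Al > K: relative to K, both the across-period and down-group shifts push Al's electronegativity up.
Bi > Al: the two effects oppose for this pair; the across-period effect wins (2.02 vs 1.61).
Se > Bi: relative to Bi, both the across-period and down-group shifts push Se's electronegativity up.
Br > Se: Br lies to the right of Se in period 4, so the across-period effect alone puts Br higher.
O > Br: period and group pull opposite ways; the down-group shift dominates (3.44 vs 2.96).
Approximate values (Pauling): O 3.44, Al 1.61, K 0.82, Se 2.55, Br 2.96, Bi 2.02.
So from highest to lowest: O > Br > Se > Bi > Al > K.

O > Br > Se > Bi > Al > K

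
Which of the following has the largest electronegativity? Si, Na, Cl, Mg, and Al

Na is in period 3, group 1; Mg is in period 3, group 2; Al is in period 3, group 13; Si is in period 3, group 14; Cl is in period 3, group 17.
Smaller atoms with higher effective nuclear charge are more electronegative.
All lie in period 3, so electronegativity increases left to right.
The largest electronegativity among these belongs to Cl.

Cl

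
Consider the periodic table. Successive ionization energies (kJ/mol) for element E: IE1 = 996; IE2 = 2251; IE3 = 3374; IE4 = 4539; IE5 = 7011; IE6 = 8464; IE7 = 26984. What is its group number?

Look for the largest jump between consecutive ionization energies: IE7/IE6 ≈ 3.2, far larger than any earlier ratio.
That jump marks the point where a core electron is being removed. So the atom has 6 valence electrons.
A main-group element with 6 valence electrons is in group 16.

Group 16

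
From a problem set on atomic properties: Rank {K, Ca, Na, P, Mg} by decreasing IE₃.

Mg > Na > Ca > K > P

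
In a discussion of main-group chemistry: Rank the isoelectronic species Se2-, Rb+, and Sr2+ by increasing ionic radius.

All of these have 36 electrons, so size is governed by nuclear charge alone: the more protons, the stronger the pull on the same electron cloud, and the smaller the ion.
Nuclear charges: Sr2+ (Z=38), Rb+ (Z=37), Se2- (Z=34).
Smallest to largest: Sr2+ < Rb+ < Se2-.

Sr2+ < Rb+ < Se2-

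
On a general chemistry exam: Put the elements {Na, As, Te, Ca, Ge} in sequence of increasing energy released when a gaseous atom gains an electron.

Ca < Na < As < Ge < Te

Na is in period 3, group 1; Ca is in period 4, group 2; Ge is in period 4, group 14; As is in period 4, group 15; Te is in period 5, group 16.
Atoms with high Z_eff and room in the valence shell (especially the halogens) have the most exothermic electron affinities.
Here both period and group differ, so the two effects have to be weighed against each other.
Na > Ca: the two effects oppose for this pair; the down-group effect wins (53 vs 2 kJ/mol).
As > Na: period and group pull opposite ways; the across-period shift dominates (78 vs 53 kJ/mol).
Ge > As: this pair runs against the simple trend — see the exception note.
Te > Ge: period and group pull opposite ways; the across-period shift dominates (190 vs 119 kJ/mol).
Note the exception: Ge has a higher electron affinity than As, contrary to the simple trend — adding an electron to As's half-filled 4p³ is unfavourable, so Ge (4p²) has the more exothermic EA.
Approximate values (kJ/mol): Na 53, Ca 2, Ge 119, As 78, Te 190.
So from lowest to highest: Ca < Na < As < Ge < Te.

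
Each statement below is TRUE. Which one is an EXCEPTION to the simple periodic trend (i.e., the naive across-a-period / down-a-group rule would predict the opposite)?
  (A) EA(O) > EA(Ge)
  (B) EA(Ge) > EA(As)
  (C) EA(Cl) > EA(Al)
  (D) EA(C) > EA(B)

(B)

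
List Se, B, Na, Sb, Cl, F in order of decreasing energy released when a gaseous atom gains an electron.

Cl > F > Se > Sb > Na > B

B is in period 2, group 13; F is in period 2, group 17; Na is in period 3, group 1; Cl is in period 3, group 17; Se is in period 4, group 16; Sb is in period 5, group 15.
EA tends to increase across a period and decrease down a group, though the pattern is less regular than for IE or radius.
Here both period and group differ, so the two effects have to be weighed against each other.
Na > B: this pair runs against the simple trend — see the exception note.
Sb > Na: the two effects oppose for this pair; the across-period effect wins (103 vs 53 kJ/mol).
Se > Sb: relative to Sb, both the across-period and down-group shifts push Se's electron affinity up.
F > Se: relative to Se, both the across-period and down-group shifts push F's electron affinity up.
Cl > F: this pair runs against the simple trend — see the exception note.
Note the exception: Na has a higher electron affinity than B, contrary to the simple trend — B's ns²np¹ configuration gives only a small electron affinity — the sparsely filled np subshell binds an added electron weakly.
Note the exception: Cl has a higher electron affinity than F, contrary to the simple trend — F's small 2p subshell makes the incoming electron feel strong e⁻–e⁻ repulsion, so Cl actually releases more energy on gaining an electron.
For reference (kJ/mol): B 27, F 328, Na 53, Cl 349, Se 195, Sb 103.
So from highest to lowest: Cl > F > Se > Sb > Na > B.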